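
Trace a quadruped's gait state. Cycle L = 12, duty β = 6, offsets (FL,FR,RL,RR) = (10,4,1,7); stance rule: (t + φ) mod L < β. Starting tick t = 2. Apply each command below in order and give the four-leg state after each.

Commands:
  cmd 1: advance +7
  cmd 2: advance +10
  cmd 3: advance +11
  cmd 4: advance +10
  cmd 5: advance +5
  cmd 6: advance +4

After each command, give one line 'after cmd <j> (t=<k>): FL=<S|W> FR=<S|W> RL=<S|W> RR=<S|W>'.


after cmd 1 (t=9): FL=W FR=S RL=W RR=S
after cmd 2 (t=19): FL=S FR=W RL=W RR=S
after cmd 3 (t=30): FL=S FR=W RL=W RR=S
after cmd 4 (t=40): FL=S FR=W RL=S RR=W
after cmd 5 (t=45): FL=W FR=S RL=W RR=S
after cmd 6 (t=49): FL=W FR=S RL=S RR=W

start t=2: FL=S FR=W RL=S RR=W
cmd 1: advance +7 → t=9, phase=(7,1,10,4) → FL=W FR=S RL=W RR=S
cmd 2: advance +10 → t=19, phase=(5,11,8,2) → FL=S FR=W RL=W RR=S
cmd 3: advance +11 → t=30, phase=(4,10,7,1) → FL=S FR=W RL=W RR=S
cmd 4: advance +10 → t=40, phase=(2,8,5,11) → FL=S FR=W RL=S RR=W
cmd 5: advance +5 → t=45, phase=(7,1,10,4) → FL=W FR=S RL=W RR=S
cmd 6: advance +4 → t=49, phase=(11,5,2,8) → FL=W FR=S RL=S RR=W


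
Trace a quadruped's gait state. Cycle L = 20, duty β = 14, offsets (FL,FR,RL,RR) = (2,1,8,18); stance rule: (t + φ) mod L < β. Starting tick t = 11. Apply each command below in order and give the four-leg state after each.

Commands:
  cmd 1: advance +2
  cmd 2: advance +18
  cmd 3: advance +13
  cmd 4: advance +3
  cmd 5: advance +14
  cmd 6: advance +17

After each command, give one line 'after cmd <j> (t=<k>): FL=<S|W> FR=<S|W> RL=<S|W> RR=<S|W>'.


after cmd 1 (t=13): FL=W FR=W RL=S RR=S
after cmd 2 (t=31): FL=S FR=S RL=W RR=S
after cmd 3 (t=44): FL=S FR=S RL=S RR=S
after cmd 4 (t=47): FL=S FR=S RL=W RR=S
after cmd 5 (t=61): FL=S FR=S RL=S RR=W
after cmd 6 (t=78): FL=S FR=W RL=S RR=W

start t=11: FL=S FR=S RL=W RR=S
cmd 1: advance +2 → t=13, phase=(15,14,1,11) → FL=W FR=W RL=S RR=S
cmd 2: advance +18 → t=31, phase=(13,12,19,9) → FL=S FR=S RL=W RR=S
cmd 3: advance +13 → t=44, phase=(6,5,12,2) → FL=S FR=S RL=S RR=S
cmd 4: advance +3 → t=47, phase=(9,8,15,5) → FL=S FR=S RL=W RR=S
cmd 5: advance +14 → t=61, phase=(3,2,9,19) → FL=S FR=S RL=S RR=W
cmd 6: advance +17 → t=78, phase=(0,19,6,16) → FL=S FR=W RL=S RR=W


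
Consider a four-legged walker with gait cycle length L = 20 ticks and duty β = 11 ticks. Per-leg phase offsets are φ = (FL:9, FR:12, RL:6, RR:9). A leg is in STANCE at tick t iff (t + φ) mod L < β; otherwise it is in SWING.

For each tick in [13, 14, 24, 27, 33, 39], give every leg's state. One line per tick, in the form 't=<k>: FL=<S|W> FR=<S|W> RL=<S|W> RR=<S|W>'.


t=13: FL=S FR=S RL=W RR=S
t=14: FL=S FR=S RL=S RR=S
t=24: FL=W FR=W RL=S RR=W
t=27: FL=W FR=W RL=W RR=W
t=33: FL=S FR=S RL=W RR=S
t=39: FL=S FR=W RL=S RR=S

t=13: phase=(2,5,19,2) vs β=11 → FL=S FR=S RL=W RR=S
t=14: phase=(3,6,0,3) vs β=11 → FL=S FR=S RL=S RR=S
t=24: phase=(13,16,10,13) vs β=11 → FL=W FR=W RL=S RR=W
t=27: phase=(16,19,13,16) vs β=11 → FL=W FR=W RL=W RR=W
t=33: phase=(2,5,19,2) vs β=11 → FL=S FR=S RL=W RR=S
t=39: phase=(8,11,5,8) vs β=11 → FL=S FR=W RL=S RR=S


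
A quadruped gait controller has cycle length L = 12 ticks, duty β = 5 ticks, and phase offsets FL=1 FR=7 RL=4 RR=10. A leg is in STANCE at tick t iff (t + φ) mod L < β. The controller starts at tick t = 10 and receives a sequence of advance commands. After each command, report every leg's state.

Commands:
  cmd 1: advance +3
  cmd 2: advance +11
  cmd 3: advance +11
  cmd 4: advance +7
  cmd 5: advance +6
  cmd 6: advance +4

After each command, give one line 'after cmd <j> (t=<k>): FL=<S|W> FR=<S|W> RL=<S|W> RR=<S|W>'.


start t=10: FL=W FR=W RL=S RR=W
cmd 1: advance +3 → t=13, phase=(2,8,5,11) → FL=S FR=W RL=W RR=W
cmd 2: advance +11 → t=24, phase=(1,7,4,10) → FL=S FR=W RL=S RR=W
cmd 3: advance +11 → t=35, phase=(0,6,3,9) → FL=S FR=W RL=S RR=W
cmd 4: advance +7 → t=42, phase=(7,1,10,4) → FL=W FR=S RL=W RR=S
cmd 5: advance +6 → t=48, phase=(1,7,4,10) → FL=S FR=W RL=S RR=W
cmd 6: advance +4 → t=52, phase=(5,11,8,2) → FL=W FR=W RL=W RR=S

after cmd 1 (t=13): FL=S FR=W RL=W RR=W
after cmd 2 (t=24): FL=S FR=W RL=S RR=W
after cmd 3 (t=35): FL=S FR=W RL=S RR=W
after cmd 4 (t=42): FL=W FR=S RL=W RR=S
after cmd 5 (t=48): FL=S FR=W RL=S RR=W
after cmd 6 (t=52): FL=W FR=W RL=W RR=S


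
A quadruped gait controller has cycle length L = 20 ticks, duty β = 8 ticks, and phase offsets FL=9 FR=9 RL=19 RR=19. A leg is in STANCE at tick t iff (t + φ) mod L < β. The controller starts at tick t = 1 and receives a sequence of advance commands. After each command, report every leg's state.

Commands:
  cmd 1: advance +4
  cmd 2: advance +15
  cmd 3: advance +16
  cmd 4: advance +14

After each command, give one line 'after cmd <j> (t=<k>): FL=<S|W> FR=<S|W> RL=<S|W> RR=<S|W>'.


after cmd 1 (t=5): FL=W FR=W RL=S RR=S
after cmd 2 (t=20): FL=W FR=W RL=W RR=W
after cmd 3 (t=36): FL=S FR=S RL=W RR=W
after cmd 4 (t=50): FL=W FR=W RL=W RR=W

start t=1: FL=W FR=W RL=S RR=S
cmd 1: advance +4 → t=5, phase=(14,14,4,4) → FL=W FR=W RL=S RR=S
cmd 2: advance +15 → t=20, phase=(9,9,19,19) → FL=W FR=W RL=W RR=W
cmd 3: advance +16 → t=36, phase=(5,5,15,15) → FL=S FR=S RL=W RR=W
cmd 4: advance +14 → t=50, phase=(19,19,9,9) → FL=W FR=W RL=W RR=W


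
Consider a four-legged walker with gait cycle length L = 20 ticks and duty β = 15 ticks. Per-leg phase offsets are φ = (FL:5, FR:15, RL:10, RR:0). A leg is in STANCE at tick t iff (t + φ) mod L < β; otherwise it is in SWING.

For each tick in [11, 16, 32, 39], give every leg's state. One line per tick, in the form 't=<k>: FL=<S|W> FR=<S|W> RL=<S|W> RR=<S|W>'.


t=11: FL=W FR=S RL=S RR=S
t=16: FL=S FR=S RL=S RR=W
t=32: FL=W FR=S RL=S RR=S
t=39: FL=S FR=S RL=S RR=W

t=11: phase=(16,6,1,11) vs β=15 → FL=W FR=S RL=S RR=S
t=16: phase=(1,11,6,16) vs β=15 → FL=S FR=S RL=S RR=W
t=32: phase=(17,7,2,12) vs β=15 → FL=W FR=S RL=S RR=S
t=39: phase=(4,14,9,19) vs β=15 → FL=S FR=S RL=S RR=W


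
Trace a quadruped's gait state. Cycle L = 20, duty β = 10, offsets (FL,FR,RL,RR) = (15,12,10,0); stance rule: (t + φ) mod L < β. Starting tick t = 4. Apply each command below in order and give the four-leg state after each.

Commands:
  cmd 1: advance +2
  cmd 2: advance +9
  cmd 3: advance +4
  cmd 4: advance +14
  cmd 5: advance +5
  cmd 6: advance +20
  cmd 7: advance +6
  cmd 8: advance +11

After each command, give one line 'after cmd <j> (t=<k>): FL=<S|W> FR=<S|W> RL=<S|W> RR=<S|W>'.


start t=4: FL=W FR=W RL=W RR=S
cmd 1: advance +2 → t=6, phase=(1,18,16,6) → FL=S FR=W RL=W RR=S
cmd 2: advance +9 → t=15, phase=(10,7,5,15) → FL=W FR=S RL=S RR=W
cmd 3: advance +4 → t=19, phase=(14,11,9,19) → FL=W FR=W RL=S RR=W
cmd 4: advance +14 → t=33, phase=(8,5,3,13) → FL=S FR=S RL=S RR=W
cmd 5: advance +5 → t=38, phase=(13,10,8,18) → FL=W FR=W RL=S RR=W
cmd 6: advance +20 → t=58, phase=(13,10,8,18) → FL=W FR=W RL=S RR=W
cmd 7: advance +6 → t=64, phase=(19,16,14,4) → FL=W FR=W RL=W RR=S
cmd 8: advance +11 → t=75, phase=(10,7,5,15) → FL=W FR=S RL=S RR=W

after cmd 1 (t=6): FL=S FR=W RL=W RR=S
after cmd 2 (t=15): FL=W FR=S RL=S RR=W
after cmd 3 (t=19): FL=W FR=W RL=S RR=W
after cmd 4 (t=33): FL=S FR=S RL=S RR=W
after cmd 5 (t=38): FL=W FR=W RL=S RR=W
after cmd 6 (t=58): FL=W FR=W RL=S RR=W
after cmd 7 (t=64): FL=W FR=W RL=W RR=S
after cmd 8 (t=75): FL=W FR=S RL=S RR=W


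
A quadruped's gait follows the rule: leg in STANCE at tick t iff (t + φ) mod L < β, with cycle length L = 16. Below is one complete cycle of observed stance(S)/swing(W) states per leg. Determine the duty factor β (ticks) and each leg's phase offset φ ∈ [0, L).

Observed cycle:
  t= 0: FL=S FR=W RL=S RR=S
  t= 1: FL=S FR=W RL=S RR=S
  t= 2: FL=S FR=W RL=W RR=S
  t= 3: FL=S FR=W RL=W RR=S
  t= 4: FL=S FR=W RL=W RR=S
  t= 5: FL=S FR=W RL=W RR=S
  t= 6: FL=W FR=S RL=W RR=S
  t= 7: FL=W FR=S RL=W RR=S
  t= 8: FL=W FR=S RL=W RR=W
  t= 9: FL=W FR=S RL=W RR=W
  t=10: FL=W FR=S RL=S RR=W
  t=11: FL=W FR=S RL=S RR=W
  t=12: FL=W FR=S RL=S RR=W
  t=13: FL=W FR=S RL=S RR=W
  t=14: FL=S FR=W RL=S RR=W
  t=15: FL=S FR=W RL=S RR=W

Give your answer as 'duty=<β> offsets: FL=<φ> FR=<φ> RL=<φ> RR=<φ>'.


duty β = stance ticks per leg = 8
FL: stance ticks = 8; W→S at t=14 → φ=2
FR: stance ticks = 8; W→S at t=6 → φ=10
RL: stance ticks = 8; W→S at t=10 → φ=6
RR: stance ticks = 8; W→S at t=0 → φ=0

duty=8 offsets: FL=2 FR=10 RL=6 RR=0


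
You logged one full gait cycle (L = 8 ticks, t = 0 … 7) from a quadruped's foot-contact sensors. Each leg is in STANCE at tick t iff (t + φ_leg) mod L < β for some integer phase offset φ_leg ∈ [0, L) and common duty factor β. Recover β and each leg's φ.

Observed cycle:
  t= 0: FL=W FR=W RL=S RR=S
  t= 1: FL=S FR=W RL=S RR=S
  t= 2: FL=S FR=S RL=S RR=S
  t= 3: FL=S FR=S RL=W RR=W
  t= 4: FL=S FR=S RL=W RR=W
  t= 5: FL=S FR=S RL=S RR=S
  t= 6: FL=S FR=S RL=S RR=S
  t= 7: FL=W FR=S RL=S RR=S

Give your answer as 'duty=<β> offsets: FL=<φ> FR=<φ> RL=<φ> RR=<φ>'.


duty=6 offsets: FL=7 FR=6 RL=3 RR=3

duty β = stance ticks per leg = 6
FL: stance ticks = 6; W→S at t=1 → φ=7
FR: stance ticks = 6; W→S at t=2 → φ=6
RL: stance ticks = 6; W→S at t=5 → φ=3
RR: stance ticks = 6; W→S at t=5 → φ=3


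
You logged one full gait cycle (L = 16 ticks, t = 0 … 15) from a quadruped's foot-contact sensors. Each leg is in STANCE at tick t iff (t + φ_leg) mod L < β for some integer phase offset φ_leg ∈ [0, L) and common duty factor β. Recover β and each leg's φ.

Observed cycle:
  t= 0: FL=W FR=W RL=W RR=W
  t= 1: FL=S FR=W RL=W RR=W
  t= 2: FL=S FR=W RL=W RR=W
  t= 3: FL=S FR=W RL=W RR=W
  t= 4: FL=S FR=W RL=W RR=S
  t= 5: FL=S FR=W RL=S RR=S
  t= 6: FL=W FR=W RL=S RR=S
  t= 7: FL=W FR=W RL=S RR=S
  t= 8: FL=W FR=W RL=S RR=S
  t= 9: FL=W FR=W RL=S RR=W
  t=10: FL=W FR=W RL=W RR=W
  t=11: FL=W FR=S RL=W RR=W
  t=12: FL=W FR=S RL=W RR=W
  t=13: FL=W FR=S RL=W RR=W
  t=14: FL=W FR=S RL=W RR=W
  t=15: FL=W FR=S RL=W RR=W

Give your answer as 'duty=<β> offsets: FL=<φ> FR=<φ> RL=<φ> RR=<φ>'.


duty=5 offsets: FL=15 FR=5 RL=11 RR=12

duty β = stance ticks per leg = 5
FL: stance ticks = 5; W→S at t=1 → φ=15
FR: stance ticks = 5; W→S at t=11 → φ=5
RL: stance ticks = 5; W→S at t=5 → φ=11
RR: stance ticks = 5; W→S at t=4 → φ=12


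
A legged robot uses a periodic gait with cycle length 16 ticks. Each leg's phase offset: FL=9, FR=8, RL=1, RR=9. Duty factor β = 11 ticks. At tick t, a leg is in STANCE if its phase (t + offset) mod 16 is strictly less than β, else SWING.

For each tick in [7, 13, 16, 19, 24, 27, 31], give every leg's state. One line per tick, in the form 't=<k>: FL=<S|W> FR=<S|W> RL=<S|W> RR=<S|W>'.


t=7: FL=S FR=W RL=S RR=S
t=13: FL=S FR=S RL=W RR=S
t=16: FL=S FR=S RL=S RR=S
t=19: FL=W FR=W RL=S RR=W
t=24: FL=S FR=S RL=S RR=S
t=27: FL=S FR=S RL=W RR=S
t=31: FL=S FR=S RL=S RR=S

t=7: phase=(0,15,8,0) vs β=11 → FL=S FR=W RL=S RR=S
t=13: phase=(6,5,14,6) vs β=11 → FL=S FR=S RL=W RR=S
t=16: phase=(9,8,1,9) vs β=11 → FL=S FR=S RL=S RR=S
t=19: phase=(12,11,4,12) vs β=11 → FL=W FR=W RL=S RR=W
t=24: phase=(1,0,9,1) vs β=11 → FL=S FR=S RL=S RR=S
t=27: phase=(4,3,12,4) vs β=11 → FL=S FR=S RL=W RR=S
t=31: phase=(8,7,0,8) vs β=11 → FL=S FR=S RL=S RR=S


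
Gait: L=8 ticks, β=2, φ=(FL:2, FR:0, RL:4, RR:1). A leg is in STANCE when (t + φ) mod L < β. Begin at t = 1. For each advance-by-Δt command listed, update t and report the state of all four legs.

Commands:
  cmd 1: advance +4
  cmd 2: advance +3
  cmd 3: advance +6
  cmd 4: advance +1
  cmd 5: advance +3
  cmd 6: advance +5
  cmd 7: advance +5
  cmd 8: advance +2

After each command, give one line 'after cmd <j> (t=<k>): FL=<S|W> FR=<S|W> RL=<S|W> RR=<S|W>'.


start t=1: FL=W FR=S RL=W RR=W
cmd 1: advance +4 → t=5, phase=(7,5,1,6) → FL=W FR=W RL=S RR=W
cmd 2: advance +3 → t=8, phase=(2,0,4,1) → FL=W FR=S RL=W RR=S
cmd 3: advance +6 → t=14, phase=(0,6,2,7) → FL=S FR=W RL=W RR=W
cmd 4: advance +1 → t=15, phase=(1,7,3,0) → FL=S FR=W RL=W RR=S
cmd 5: advance +3 → t=18, phase=(4,2,6,3) → FL=W FR=W RL=W RR=W
cmd 6: advance +5 → t=23, phase=(1,7,3,0) → FL=S FR=W RL=W RR=S
cmd 7: advance +5 → t=28, phase=(6,4,0,5) → FL=W FR=W RL=S RR=W
cmd 8: advance +2 → t=30, phase=(0,6,2,7) → FL=S FR=W RL=W RR=W

after cmd 1 (t=5): FL=W FR=W RL=S RR=W
after cmd 2 (t=8): FL=W FR=S RL=W RR=S
after cmd 3 (t=14): FL=S FR=W RL=W RR=W
after cmd 4 (t=15): FL=S FR=W RL=W RR=S
after cmd 5 (t=18): FL=W FR=W RL=W RR=W
after cmd 6 (t=23): FL=S FR=W RL=W RR=S
after cmd 7 (t=28): FL=W FR=W RL=S RR=W
after cmd 8 (t=30): FL=S FR=W RL=W RR=W


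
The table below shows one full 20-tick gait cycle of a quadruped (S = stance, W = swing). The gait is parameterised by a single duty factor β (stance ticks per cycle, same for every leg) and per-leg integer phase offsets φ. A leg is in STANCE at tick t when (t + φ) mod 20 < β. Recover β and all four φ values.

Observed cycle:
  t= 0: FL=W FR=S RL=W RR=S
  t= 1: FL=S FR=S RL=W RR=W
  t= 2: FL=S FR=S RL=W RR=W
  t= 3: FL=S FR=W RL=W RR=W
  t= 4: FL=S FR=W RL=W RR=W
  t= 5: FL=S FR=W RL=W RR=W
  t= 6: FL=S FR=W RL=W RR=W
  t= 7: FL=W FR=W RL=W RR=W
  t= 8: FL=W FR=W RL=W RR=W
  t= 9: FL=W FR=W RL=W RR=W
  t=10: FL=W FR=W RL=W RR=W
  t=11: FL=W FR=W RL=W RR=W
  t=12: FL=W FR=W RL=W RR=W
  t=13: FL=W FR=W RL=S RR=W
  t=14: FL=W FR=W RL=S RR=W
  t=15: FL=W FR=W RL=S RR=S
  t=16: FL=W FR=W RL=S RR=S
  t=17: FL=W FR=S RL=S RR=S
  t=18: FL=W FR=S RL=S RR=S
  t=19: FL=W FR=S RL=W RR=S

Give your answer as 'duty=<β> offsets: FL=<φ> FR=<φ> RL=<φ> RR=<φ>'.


duty β = stance ticks per leg = 6
FL: stance ticks = 6; W→S at t=1 → φ=19
FR: stance ticks = 6; W→S at t=17 → φ=3
RL: stance ticks = 6; W→S at t=13 → φ=7
RR: stance ticks = 6; W→S at t=15 → φ=5

duty=6 offsets: FL=19 FR=3 RL=7 RR=5


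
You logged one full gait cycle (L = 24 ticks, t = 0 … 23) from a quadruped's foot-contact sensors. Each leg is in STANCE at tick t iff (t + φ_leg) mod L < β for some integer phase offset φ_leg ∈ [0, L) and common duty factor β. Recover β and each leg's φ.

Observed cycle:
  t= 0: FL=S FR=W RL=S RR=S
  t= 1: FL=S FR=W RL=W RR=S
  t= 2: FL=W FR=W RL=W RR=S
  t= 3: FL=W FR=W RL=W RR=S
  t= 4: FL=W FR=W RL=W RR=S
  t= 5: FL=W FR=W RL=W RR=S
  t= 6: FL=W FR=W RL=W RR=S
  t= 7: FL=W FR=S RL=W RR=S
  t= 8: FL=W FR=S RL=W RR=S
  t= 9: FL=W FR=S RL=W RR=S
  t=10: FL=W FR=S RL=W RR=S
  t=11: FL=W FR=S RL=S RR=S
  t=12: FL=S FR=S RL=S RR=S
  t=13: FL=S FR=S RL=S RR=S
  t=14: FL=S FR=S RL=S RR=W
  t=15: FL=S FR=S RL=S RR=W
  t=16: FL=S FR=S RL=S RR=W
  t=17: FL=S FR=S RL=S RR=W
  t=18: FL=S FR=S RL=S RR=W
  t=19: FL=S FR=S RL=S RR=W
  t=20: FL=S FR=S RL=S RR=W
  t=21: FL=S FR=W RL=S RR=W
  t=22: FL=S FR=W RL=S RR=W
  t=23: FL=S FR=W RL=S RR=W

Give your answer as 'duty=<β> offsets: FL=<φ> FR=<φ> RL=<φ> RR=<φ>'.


duty β = stance ticks per leg = 14
FL: stance ticks = 14; W→S at t=12 → φ=12
FR: stance ticks = 14; W→S at t=7 → φ=17
RL: stance ticks = 14; W→S at t=11 → φ=13
RR: stance ticks = 14; W→S at t=0 → φ=0

duty=14 offsets: FL=12 FR=17 RL=13 RR=0


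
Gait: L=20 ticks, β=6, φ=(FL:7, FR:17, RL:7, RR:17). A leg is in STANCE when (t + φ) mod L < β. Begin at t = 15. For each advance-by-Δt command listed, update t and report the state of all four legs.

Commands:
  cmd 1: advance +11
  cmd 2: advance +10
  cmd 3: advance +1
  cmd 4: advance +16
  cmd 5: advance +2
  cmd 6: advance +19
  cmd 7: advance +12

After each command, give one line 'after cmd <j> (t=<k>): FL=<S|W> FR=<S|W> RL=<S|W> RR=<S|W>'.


after cmd 1 (t=26): FL=W FR=S RL=W RR=S
after cmd 2 (t=36): FL=S FR=W RL=S RR=W
after cmd 3 (t=37): FL=S FR=W RL=S RR=W
after cmd 4 (t=53): FL=S FR=W RL=S RR=W
after cmd 5 (t=55): FL=S FR=W RL=S RR=W
after cmd 6 (t=74): FL=S FR=W RL=S RR=W
after cmd 7 (t=86): FL=W FR=S RL=W RR=S

start t=15: FL=S FR=W RL=S RR=W
cmd 1: advance +11 → t=26, phase=(13,3,13,3) → FL=W FR=S RL=W RR=S
cmd 2: advance +10 → t=36, phase=(3,13,3,13) → FL=S FR=W RL=S RR=W
cmd 3: advance +1 → t=37, phase=(4,14,4,14) → FL=S FR=W RL=S RR=W
cmd 4: advance +16 → t=53, phase=(0,10,0,10) → FL=S FR=W RL=S RR=W
cmd 5: advance +2 → t=55, phase=(2,12,2,12) → FL=S FR=W RL=S RR=W
cmd 6: advance +19 → t=74, phase=(1,11,1,11) → FL=S FR=W RL=S RR=W
cmd 7: advance +12 → t=86, phase=(13,3,13,3) → FL=W FR=S RL=W RR=S


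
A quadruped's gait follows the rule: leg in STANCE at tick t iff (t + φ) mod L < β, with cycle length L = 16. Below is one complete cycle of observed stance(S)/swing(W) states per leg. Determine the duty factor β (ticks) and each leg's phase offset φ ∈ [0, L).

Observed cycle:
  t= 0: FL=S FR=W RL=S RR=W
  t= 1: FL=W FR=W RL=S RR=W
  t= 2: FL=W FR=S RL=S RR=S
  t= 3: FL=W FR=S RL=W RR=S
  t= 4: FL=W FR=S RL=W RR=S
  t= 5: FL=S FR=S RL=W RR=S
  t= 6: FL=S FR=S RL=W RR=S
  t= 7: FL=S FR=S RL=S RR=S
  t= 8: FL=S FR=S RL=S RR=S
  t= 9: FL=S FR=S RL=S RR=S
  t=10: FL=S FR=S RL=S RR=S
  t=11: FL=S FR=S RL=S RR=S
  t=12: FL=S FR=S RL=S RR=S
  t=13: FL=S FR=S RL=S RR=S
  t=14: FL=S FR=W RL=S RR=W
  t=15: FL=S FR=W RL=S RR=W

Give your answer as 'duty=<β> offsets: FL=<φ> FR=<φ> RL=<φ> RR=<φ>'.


duty=12 offsets: FL=11 FR=14 RL=9 RR=14

duty β = stance ticks per leg = 12
FL: stance ticks = 12; W→S at t=5 → φ=11
FR: stance ticks = 12; W→S at t=2 → φ=14
RL: stance ticks = 12; W→S at t=7 → φ=9
RR: stance ticks = 12; W→S at t=2 → φ=14


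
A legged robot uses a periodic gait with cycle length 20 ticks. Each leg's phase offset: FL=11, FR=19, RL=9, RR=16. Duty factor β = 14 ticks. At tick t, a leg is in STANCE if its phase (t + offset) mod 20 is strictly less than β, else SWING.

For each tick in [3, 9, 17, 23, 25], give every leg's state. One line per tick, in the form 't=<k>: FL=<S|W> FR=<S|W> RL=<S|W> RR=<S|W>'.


t=3: FL=W FR=S RL=S RR=W
t=9: FL=S FR=S RL=W RR=S
t=17: FL=S FR=W RL=S RR=S
t=23: FL=W FR=S RL=S RR=W
t=25: FL=W FR=S RL=W RR=S

t=3: phase=(14,2,12,19) vs β=14 → FL=W FR=S RL=S RR=W
t=9: phase=(0,8,18,5) vs β=14 → FL=S FR=S RL=W RR=S
t=17: phase=(8,16,6,13) vs β=14 → FL=S FR=W RL=S RR=S
t=23: phase=(14,2,12,19) vs β=14 → FL=W FR=S RL=S RR=W
t=25: phase=(16,4,14,1) vs β=14 → FL=W FR=S RL=W RR=S


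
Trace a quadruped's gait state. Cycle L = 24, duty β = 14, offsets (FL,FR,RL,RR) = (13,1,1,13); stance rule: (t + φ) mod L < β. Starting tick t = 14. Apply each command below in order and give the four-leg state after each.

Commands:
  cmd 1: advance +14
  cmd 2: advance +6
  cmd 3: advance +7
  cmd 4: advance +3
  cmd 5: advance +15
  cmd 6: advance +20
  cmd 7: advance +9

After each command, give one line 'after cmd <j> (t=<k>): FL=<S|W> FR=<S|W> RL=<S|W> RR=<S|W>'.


after cmd 1 (t=28): FL=W FR=S RL=S RR=W
after cmd 2 (t=34): FL=W FR=S RL=S RR=W
after cmd 3 (t=41): FL=S FR=W RL=W RR=S
after cmd 4 (t=44): FL=S FR=W RL=W RR=S
after cmd 5 (t=59): FL=S FR=S RL=S RR=S
after cmd 6 (t=79): FL=W FR=S RL=S RR=W
after cmd 7 (t=88): FL=S FR=W RL=W RR=S

start t=14: FL=S FR=W RL=W RR=S
cmd 1: advance +14 → t=28, phase=(17,5,5,17) → FL=W FR=S RL=S RR=W
cmd 2: advance +6 → t=34, phase=(23,11,11,23) → FL=W FR=S RL=S RR=W
cmd 3: advance +7 → t=41, phase=(6,18,18,6) → FL=S FR=W RL=W RR=S
cmd 4: advance +3 → t=44, phase=(9,21,21,9) → FL=S FR=W RL=W RR=S
cmd 5: advance +15 → t=59, phase=(0,12,12,0) → FL=S FR=S RL=S RR=S
cmd 6: advance +20 → t=79, phase=(20,8,8,20) → FL=W FR=S RL=S RR=W
cmd 7: advance +9 → t=88, phase=(5,17,17,5) → FL=S FR=W RL=W RR=S


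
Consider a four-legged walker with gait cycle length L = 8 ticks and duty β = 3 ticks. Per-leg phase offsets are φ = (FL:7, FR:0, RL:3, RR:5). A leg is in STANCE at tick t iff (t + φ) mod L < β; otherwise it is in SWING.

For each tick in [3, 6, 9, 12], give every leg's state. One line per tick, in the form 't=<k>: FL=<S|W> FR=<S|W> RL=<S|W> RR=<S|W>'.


t=3: phase=(2,3,6,0) vs β=3 → FL=S FR=W RL=W RR=S
t=6: phase=(5,6,1,3) vs β=3 → FL=W FR=W RL=S RR=W
t=9: phase=(0,1,4,6) vs β=3 → FL=S FR=S RL=W RR=W
t=12: phase=(3,4,7,1) vs β=3 → FL=W FR=W RL=W RR=S

t=3: FL=S FR=W RL=W RR=S
t=6: FL=W FR=W RL=S RR=W
t=9: FL=S FR=S RL=W RR=W
t=12: FL=W FR=W RL=W RR=S


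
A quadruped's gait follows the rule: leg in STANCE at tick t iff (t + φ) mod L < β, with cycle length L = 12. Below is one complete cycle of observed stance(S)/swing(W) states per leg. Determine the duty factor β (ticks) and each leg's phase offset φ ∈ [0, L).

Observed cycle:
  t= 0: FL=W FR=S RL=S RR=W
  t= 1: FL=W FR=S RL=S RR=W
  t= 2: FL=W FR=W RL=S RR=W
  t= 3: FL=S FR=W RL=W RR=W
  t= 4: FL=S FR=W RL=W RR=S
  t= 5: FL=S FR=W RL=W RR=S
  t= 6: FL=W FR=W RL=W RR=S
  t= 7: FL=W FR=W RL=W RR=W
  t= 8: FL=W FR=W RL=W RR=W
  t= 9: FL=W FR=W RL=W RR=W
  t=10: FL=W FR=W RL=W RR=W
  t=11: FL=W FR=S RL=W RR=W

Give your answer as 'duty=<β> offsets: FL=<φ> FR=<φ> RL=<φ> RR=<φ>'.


duty β = stance ticks per leg = 3
FL: stance ticks = 3; W→S at t=3 → φ=9
FR: stance ticks = 3; W→S at t=11 → φ=1
RL: stance ticks = 3; W→S at t=0 → φ=0
RR: stance ticks = 3; W→S at t=4 → φ=8

duty=3 offsets: FL=9 FR=1 RL=0 RR=8


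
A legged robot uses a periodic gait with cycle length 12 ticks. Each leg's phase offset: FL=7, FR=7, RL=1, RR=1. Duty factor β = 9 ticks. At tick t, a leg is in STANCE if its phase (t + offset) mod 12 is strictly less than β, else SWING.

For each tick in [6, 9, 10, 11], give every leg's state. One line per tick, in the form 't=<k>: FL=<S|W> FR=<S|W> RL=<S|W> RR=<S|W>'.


t=6: FL=S FR=S RL=S RR=S
t=9: FL=S FR=S RL=W RR=W
t=10: FL=S FR=S RL=W RR=W
t=11: FL=S FR=S RL=S RR=S

t=6: phase=(1,1,7,7) vs β=9 → FL=S FR=S RL=S RR=S
t=9: phase=(4,4,10,10) vs β=9 → FL=S FR=S RL=W RR=W
t=10: phase=(5,5,11,11) vs β=9 → FL=S FR=S RL=W RR=W
t=11: phase=(6,6,0,0) vs β=9 → FL=S FR=S RL=S RR=S


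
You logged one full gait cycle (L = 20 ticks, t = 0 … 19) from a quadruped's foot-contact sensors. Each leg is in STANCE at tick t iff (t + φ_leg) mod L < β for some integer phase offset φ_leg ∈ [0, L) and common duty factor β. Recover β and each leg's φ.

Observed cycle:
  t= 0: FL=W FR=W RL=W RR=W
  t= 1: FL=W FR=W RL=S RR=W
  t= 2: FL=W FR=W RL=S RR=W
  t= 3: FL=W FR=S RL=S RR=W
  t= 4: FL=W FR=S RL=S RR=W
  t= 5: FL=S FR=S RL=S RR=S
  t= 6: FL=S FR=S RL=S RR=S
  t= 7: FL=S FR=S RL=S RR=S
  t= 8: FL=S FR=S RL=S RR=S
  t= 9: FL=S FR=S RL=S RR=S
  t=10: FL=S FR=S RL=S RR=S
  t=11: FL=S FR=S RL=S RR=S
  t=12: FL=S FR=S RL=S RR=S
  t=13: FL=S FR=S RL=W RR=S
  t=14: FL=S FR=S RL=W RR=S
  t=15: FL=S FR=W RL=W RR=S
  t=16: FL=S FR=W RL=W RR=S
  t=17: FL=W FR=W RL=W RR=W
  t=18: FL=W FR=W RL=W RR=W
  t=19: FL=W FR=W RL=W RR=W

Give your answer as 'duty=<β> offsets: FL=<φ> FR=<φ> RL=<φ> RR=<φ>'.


duty=12 offsets: FL=15 FR=17 RL=19 RR=15

duty β = stance ticks per leg = 12
FL: stance ticks = 12; W→S at t=5 → φ=15
FR: stance ticks = 12; W→S at t=3 → φ=17
RL: stance ticks = 12; W→S at t=1 → φ=19
RR: stance ticks = 12; W→S at t=5 → φ=15


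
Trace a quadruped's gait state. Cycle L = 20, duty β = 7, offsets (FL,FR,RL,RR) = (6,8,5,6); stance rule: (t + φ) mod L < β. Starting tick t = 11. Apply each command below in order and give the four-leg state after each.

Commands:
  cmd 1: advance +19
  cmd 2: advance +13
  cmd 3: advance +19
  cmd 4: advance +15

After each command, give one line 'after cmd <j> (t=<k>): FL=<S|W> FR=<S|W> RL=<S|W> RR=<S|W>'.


after cmd 1 (t=30): FL=W FR=W RL=W RR=W
after cmd 2 (t=43): FL=W FR=W RL=W RR=W
after cmd 3 (t=62): FL=W FR=W RL=W RR=W
after cmd 4 (t=77): FL=S FR=S RL=S RR=S

start t=11: FL=W FR=W RL=W RR=W
cmd 1: advance +19 → t=30, phase=(16,18,15,16) → FL=W FR=W RL=W RR=W
cmd 2: advance +13 → t=43, phase=(9,11,8,9) → FL=W FR=W RL=W RR=W
cmd 3: advance +19 → t=62, phase=(8,10,7,8) → FL=W FR=W RL=W RR=W
cmd 4: advance +15 → t=77, phase=(3,5,2,3) → FL=S FR=S RL=S RR=S


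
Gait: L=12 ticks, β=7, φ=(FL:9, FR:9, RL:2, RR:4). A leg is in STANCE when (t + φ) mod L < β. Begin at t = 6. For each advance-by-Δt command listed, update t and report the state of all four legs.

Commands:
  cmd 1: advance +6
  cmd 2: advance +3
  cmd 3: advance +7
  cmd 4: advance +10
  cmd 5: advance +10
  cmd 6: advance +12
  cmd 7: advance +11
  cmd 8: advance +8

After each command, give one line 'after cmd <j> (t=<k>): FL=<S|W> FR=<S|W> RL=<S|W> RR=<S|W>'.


after cmd 1 (t=12): FL=W FR=W RL=S RR=S
after cmd 2 (t=15): FL=S FR=S RL=S RR=W
after cmd 3 (t=22): FL=W FR=W RL=S RR=S
after cmd 4 (t=32): FL=S FR=S RL=W RR=S
after cmd 5 (t=42): FL=S FR=S RL=W RR=W
after cmd 6 (t=54): FL=S FR=S RL=W RR=W
after cmd 7 (t=65): FL=S FR=S RL=W RR=W
after cmd 8 (t=73): FL=W FR=W RL=S RR=S

start t=6: FL=S FR=S RL=W RR=W
cmd 1: advance +6 → t=12, phase=(9,9,2,4) → FL=W FR=W RL=S RR=S
cmd 2: advance +3 → t=15, phase=(0,0,5,7) → FL=S FR=S RL=S RR=W
cmd 3: advance +7 → t=22, phase=(7,7,0,2) → FL=W FR=W RL=S RR=S
cmd 4: advance +10 → t=32, phase=(5,5,10,0) → FL=S FR=S RL=W RR=S
cmd 5: advance +10 → t=42, phase=(3,3,8,10) → FL=S FR=S RL=W RR=W
cmd 6: advance +12 → t=54, phase=(3,3,8,10) → FL=S FR=S RL=W RR=W
cmd 7: advance +11 → t=65, phase=(2,2,7,9) → FL=S FR=S RL=W RR=W
cmd 8: advance +8 → t=73, phase=(10,10,3,5) → FL=W FR=W RL=S RR=S


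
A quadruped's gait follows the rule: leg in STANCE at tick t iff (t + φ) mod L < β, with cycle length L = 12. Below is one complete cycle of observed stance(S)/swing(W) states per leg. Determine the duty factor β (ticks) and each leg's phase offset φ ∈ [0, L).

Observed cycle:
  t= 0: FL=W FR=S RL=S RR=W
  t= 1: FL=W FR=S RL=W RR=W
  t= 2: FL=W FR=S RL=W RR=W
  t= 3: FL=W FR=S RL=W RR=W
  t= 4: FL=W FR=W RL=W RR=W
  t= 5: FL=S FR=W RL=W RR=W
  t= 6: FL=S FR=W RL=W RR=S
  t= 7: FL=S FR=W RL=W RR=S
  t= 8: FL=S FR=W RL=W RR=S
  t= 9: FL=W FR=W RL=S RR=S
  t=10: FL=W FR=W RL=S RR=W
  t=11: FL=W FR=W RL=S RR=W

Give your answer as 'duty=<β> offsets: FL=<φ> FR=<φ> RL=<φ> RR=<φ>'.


duty=4 offsets: FL=7 FR=0 RL=3 RR=6

duty β = stance ticks per leg = 4
FL: stance ticks = 4; W→S at t=5 → φ=7
FR: stance ticks = 4; W→S at t=0 → φ=0
RL: stance ticks = 4; W→S at t=9 → φ=3
RR: stance ticks = 4; W→S at t=6 → φ=6


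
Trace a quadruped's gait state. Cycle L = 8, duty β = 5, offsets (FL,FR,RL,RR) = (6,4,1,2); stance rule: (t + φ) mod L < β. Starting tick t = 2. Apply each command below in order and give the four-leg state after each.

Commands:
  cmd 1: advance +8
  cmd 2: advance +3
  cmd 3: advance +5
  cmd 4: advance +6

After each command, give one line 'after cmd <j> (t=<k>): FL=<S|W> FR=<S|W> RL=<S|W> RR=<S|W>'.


start t=2: FL=S FR=W RL=S RR=S
cmd 1: advance +8 → t=10, phase=(0,6,3,4) → FL=S FR=W RL=S RR=S
cmd 2: advance +3 → t=13, phase=(3,1,6,7) → FL=S FR=S RL=W RR=W
cmd 3: advance +5 → t=18, phase=(0,6,3,4) → FL=S FR=W RL=S RR=S
cmd 4: advance +6 → t=24, phase=(6,4,1,2) → FL=W FR=S RL=S RR=S

after cmd 1 (t=10): FL=S FR=W RL=S RR=S
after cmd 2 (t=13): FL=S FR=S RL=W RR=W
after cmd 3 (t=18): FL=S FR=W RL=S RR=S
after cmd 4 (t=24): FL=W FR=S RL=S RR=S


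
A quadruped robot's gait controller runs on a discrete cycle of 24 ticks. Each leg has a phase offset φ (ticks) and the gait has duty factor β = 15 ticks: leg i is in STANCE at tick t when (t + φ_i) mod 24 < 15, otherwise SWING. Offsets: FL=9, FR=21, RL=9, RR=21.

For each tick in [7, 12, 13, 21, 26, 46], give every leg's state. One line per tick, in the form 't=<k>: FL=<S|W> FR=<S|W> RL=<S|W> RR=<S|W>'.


t=7: FL=W FR=S RL=W RR=S
t=12: FL=W FR=S RL=W RR=S
t=13: FL=W FR=S RL=W RR=S
t=21: FL=S FR=W RL=S RR=W
t=26: FL=S FR=W RL=S RR=W
t=46: FL=S FR=W RL=S RR=W

t=7: phase=(16,4,16,4) vs β=15 → FL=W FR=S RL=W RR=S
t=12: phase=(21,9,21,9) vs β=15 → FL=W FR=S RL=W RR=S
t=13: phase=(22,10,22,10) vs β=15 → FL=W FR=S RL=W RR=S
t=21: phase=(6,18,6,18) vs β=15 → FL=S FR=W RL=S RR=W
t=26: phase=(11,23,11,23) vs β=15 → FL=S FR=W RL=S RR=W
t=46: phase=(7,19,7,19) vs β=15 → FL=S FR=W RL=S RR=W


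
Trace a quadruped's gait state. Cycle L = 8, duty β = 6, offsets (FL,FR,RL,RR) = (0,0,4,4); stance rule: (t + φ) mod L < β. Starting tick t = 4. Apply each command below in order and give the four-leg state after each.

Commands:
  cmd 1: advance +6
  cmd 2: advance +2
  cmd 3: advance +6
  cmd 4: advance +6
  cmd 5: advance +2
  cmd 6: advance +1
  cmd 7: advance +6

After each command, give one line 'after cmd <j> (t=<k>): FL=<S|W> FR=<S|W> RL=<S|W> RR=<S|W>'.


after cmd 1 (t=10): FL=S FR=S RL=W RR=W
after cmd 2 (t=12): FL=S FR=S RL=S RR=S
after cmd 3 (t=18): FL=S FR=S RL=W RR=W
after cmd 4 (t=24): FL=S FR=S RL=S RR=S
after cmd 5 (t=26): FL=S FR=S RL=W RR=W
after cmd 6 (t=27): FL=S FR=S RL=W RR=W
after cmd 7 (t=33): FL=S FR=S RL=S RR=S

start t=4: FL=S FR=S RL=S RR=S
cmd 1: advance +6 → t=10, phase=(2,2,6,6) → FL=S FR=S RL=W RR=W
cmd 2: advance +2 → t=12, phase=(4,4,0,0) → FL=S FR=S RL=S RR=S
cmd 3: advance +6 → t=18, phase=(2,2,6,6) → FL=S FR=S RL=W RR=W
cmd 4: advance +6 → t=24, phase=(0,0,4,4) → FL=S FR=S RL=S RR=S
cmd 5: advance +2 → t=26, phase=(2,2,6,6) → FL=S FR=S RL=W RR=W
cmd 6: advance +1 → t=27, phase=(3,3,7,7) → FL=S FR=S RL=W RR=W
cmd 7: advance +6 → t=33, phase=(1,1,5,5) → FL=S FR=S RL=S RR=S


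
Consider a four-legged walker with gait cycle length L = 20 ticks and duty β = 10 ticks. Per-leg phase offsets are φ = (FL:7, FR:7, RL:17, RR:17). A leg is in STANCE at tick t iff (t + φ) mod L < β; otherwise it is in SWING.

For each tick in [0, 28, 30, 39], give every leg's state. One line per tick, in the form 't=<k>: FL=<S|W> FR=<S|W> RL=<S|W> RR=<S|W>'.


t=0: FL=S FR=S RL=W RR=W
t=28: FL=W FR=W RL=S RR=S
t=30: FL=W FR=W RL=S RR=S
t=39: FL=S FR=S RL=W RR=W

t=0: phase=(7,7,17,17) vs β=10 → FL=S FR=S RL=W RR=W
t=28: phase=(15,15,5,5) vs β=10 → FL=W FR=W RL=S RR=S
t=30: phase=(17,17,7,7) vs β=10 → FL=W FR=W RL=S RR=S
t=39: phase=(6,6,16,16) vs β=10 → FL=S FR=S RL=W RR=W


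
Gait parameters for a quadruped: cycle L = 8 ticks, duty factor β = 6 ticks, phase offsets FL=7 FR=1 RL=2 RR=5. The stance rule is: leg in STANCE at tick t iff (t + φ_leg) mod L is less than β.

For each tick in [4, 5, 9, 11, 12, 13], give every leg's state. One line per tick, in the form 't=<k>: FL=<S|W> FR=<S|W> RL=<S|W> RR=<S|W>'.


t=4: FL=S FR=S RL=W RR=S
t=5: FL=S FR=W RL=W RR=S
t=9: FL=S FR=S RL=S RR=W
t=11: FL=S FR=S RL=S RR=S
t=12: FL=S FR=S RL=W RR=S
t=13: FL=S FR=W RL=W RR=S

t=4: phase=(3,5,6,1) vs β=6 → FL=S FR=S RL=W RR=S
t=5: phase=(4,6,7,2) vs β=6 → FL=S FR=W RL=W RR=S
t=9: phase=(0,2,3,6) vs β=6 → FL=S FR=S RL=S RR=W
t=11: phase=(2,4,5,0) vs β=6 → FL=S FR=S RL=S RR=S
t=12: phase=(3,5,6,1) vs β=6 → FL=S FR=S RL=W RR=S
t=13: phase=(4,6,7,2) vs β=6 → FL=S FR=W RL=W RR=S


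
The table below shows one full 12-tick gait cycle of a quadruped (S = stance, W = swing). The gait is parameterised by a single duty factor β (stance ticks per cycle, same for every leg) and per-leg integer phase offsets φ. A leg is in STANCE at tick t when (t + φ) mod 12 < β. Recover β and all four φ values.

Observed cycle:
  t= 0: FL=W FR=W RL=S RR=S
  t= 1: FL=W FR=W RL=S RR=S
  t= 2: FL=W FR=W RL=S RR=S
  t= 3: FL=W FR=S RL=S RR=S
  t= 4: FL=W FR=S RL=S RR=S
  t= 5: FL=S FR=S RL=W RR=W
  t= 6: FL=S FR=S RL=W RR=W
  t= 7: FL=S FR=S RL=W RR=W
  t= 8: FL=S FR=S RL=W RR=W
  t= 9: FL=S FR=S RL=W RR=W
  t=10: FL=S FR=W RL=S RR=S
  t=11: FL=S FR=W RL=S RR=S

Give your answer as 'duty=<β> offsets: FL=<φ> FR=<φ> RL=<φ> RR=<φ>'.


duty=7 offsets: FL=7 FR=9 RL=2 RR=2

duty β = stance ticks per leg = 7
FL: stance ticks = 7; W→S at t=5 → φ=7
FR: stance ticks = 7; W→S at t=3 → φ=9
RL: stance ticks = 7; W→S at t=10 → φ=2
RR: stance ticks = 7; W→S at t=10 → φ=2


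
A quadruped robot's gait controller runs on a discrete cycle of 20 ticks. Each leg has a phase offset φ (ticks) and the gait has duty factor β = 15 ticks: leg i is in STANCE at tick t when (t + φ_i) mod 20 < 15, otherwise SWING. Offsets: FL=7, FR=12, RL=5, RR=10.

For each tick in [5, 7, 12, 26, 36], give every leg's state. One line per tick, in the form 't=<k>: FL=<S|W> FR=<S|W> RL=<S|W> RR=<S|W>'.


t=5: FL=S FR=W RL=S RR=W
t=7: FL=S FR=W RL=S RR=W
t=12: FL=W FR=S RL=W RR=S
t=26: FL=S FR=W RL=S RR=W
t=36: FL=S FR=S RL=S RR=S

t=5: phase=(12,17,10,15) vs β=15 → FL=S FR=W RL=S RR=W
t=7: phase=(14,19,12,17) vs β=15 → FL=S FR=W RL=S RR=W
t=12: phase=(19,4,17,2) vs β=15 → FL=W FR=S RL=W RR=S
t=26: phase=(13,18,11,16) vs β=15 → FL=S FR=W RL=S RR=W
t=36: phase=(3,8,1,6) vs β=15 → FL=S FR=S RL=S RR=S


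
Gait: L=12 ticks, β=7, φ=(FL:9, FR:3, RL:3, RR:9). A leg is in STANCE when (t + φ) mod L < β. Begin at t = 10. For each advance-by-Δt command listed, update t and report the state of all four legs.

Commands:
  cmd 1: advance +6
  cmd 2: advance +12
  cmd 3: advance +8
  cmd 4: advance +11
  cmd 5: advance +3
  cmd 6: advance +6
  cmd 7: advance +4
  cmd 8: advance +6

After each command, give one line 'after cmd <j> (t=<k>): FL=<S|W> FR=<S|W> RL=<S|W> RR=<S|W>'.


after cmd 1 (t=16): FL=S FR=W RL=W RR=S
after cmd 2 (t=28): FL=S FR=W RL=W RR=S
after cmd 3 (t=36): FL=W FR=S RL=S RR=W
after cmd 4 (t=47): FL=W FR=S RL=S RR=W
after cmd 5 (t=50): FL=W FR=S RL=S RR=W
after cmd 6 (t=56): FL=S FR=W RL=W RR=S
after cmd 7 (t=60): FL=W FR=S RL=S RR=W
after cmd 8 (t=66): FL=S FR=W RL=W RR=S

start t=10: FL=W FR=S RL=S RR=W
cmd 1: advance +6 → t=16, phase=(1,7,7,1) → FL=S FR=W RL=W RR=S
cmd 2: advance +12 → t=28, phase=(1,7,7,1) → FL=S FR=W RL=W RR=S
cmd 3: advance +8 → t=36, phase=(9,3,3,9) → FL=W FR=S RL=S RR=W
cmd 4: advance +11 → t=47, phase=(8,2,2,8) → FL=W FR=S RL=S RR=W
cmd 5: advance +3 → t=50, phase=(11,5,5,11) → FL=W FR=S RL=S RR=W
cmd 6: advance +6 → t=56, phase=(5,11,11,5) → FL=S FR=W RL=W RR=S
cmd 7: advance +4 → t=60, phase=(9,3,3,9) → FL=W FR=S RL=S RR=W
cmd 8: advance +6 → t=66, phase=(3,9,9,3) → FL=S FR=W RL=W RR=S


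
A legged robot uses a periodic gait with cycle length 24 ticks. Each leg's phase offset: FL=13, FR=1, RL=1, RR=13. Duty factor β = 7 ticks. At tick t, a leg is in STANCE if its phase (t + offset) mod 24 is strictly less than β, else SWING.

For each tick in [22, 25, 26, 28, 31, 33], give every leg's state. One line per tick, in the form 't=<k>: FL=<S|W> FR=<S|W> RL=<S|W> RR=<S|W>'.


t=22: phase=(11,23,23,11) vs β=7 → FL=W FR=W RL=W RR=W
t=25: phase=(14,2,2,14) vs β=7 → FL=W FR=S RL=S RR=W
t=26: phase=(15,3,3,15) vs β=7 → FL=W FR=S RL=S RR=W
t=28: phase=(17,5,5,17) vs β=7 → FL=W FR=S RL=S RR=W
t=31: phase=(20,8,8,20) vs β=7 → FL=W FR=W RL=W RR=W
t=33: phase=(22,10,10,22) vs β=7 → FL=W FR=W RL=W RR=W

t=22: FL=W FR=W RL=W RR=W
t=25: FL=W FR=S RL=S RR=W
t=26: FL=W FR=S RL=S RR=W
t=28: FL=W FR=S RL=S RR=W
t=31: FL=W FR=W RL=W RR=W
t=33: FL=W FR=W RL=W RR=W


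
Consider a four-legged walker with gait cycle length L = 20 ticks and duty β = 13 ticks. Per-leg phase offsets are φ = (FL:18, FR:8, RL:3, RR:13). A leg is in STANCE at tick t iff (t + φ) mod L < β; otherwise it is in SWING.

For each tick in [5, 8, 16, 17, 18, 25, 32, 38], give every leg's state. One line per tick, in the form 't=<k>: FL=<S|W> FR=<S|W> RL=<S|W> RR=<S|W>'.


t=5: phase=(3,13,8,18) vs β=13 → FL=S FR=W RL=S RR=W
t=8: phase=(6,16,11,1) vs β=13 → FL=S FR=W RL=S RR=S
t=16: phase=(14,4,19,9) vs β=13 → FL=W FR=S RL=W RR=S
t=17: phase=(15,5,0,10) vs β=13 → FL=W FR=S RL=S RR=S
t=18: phase=(16,6,1,11) vs β=13 → FL=W FR=S RL=S RR=S
t=25: phase=(3,13,8,18) vs β=13 → FL=S FR=W RL=S RR=W
t=32: phase=(10,0,15,5) vs β=13 → FL=S FR=S RL=W RR=S
t=38: phase=(16,6,1,11) vs β=13 → FL=W FR=S RL=S RR=S

t=5: FL=S FR=W RL=S RR=W
t=8: FL=S FR=W RL=S RR=S
t=16: FL=W FR=S RL=W RR=S
t=17: FL=W FR=S RL=S RR=S
t=18: FL=W FR=S RL=S RR=S
t=25: FL=S FR=W RL=S RR=W
t=32: FL=S FR=S RL=W RR=S
t=38: FL=W FR=S RL=S RR=S


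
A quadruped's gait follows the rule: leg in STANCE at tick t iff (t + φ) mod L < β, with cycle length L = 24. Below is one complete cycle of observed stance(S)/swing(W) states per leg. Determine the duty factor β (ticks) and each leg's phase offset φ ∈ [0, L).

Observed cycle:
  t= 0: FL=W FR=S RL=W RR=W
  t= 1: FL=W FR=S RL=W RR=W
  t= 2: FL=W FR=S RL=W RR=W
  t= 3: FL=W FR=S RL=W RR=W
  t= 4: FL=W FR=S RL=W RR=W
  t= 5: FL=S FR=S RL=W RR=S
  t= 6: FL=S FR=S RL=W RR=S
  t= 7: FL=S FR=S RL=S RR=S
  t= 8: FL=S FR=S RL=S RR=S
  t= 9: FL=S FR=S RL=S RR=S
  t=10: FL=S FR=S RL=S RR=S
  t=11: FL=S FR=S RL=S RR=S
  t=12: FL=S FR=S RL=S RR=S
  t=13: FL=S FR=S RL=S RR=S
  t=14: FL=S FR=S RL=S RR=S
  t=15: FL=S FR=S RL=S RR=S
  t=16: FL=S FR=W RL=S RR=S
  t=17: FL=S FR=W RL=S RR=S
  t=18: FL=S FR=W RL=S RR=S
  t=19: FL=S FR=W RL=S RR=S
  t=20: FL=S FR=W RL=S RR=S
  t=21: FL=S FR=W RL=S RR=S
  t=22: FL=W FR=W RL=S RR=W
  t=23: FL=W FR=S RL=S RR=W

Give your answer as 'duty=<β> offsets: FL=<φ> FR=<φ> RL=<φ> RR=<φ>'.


duty=17 offsets: FL=19 FR=1 RL=17 RR=19

duty β = stance ticks per leg = 17
FL: stance ticks = 17; W→S at t=5 → φ=19
FR: stance ticks = 17; W→S at t=23 → φ=1
RL: stance ticks = 17; W→S at t=7 → φ=17
RR: stance ticks = 17; W→S at t=5 → φ=19


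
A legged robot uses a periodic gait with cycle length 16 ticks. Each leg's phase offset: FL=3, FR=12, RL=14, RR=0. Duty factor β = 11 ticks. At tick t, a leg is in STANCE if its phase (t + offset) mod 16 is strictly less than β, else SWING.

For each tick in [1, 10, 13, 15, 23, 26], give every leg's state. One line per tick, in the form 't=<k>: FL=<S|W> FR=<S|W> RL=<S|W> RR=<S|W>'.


t=1: FL=S FR=W RL=W RR=S
t=10: FL=W FR=S RL=S RR=S
t=13: FL=S FR=S RL=W RR=W
t=15: FL=S FR=W RL=W RR=W
t=23: FL=S FR=S RL=S RR=S
t=26: FL=W FR=S RL=S RR=S

t=1: phase=(4,13,15,1) vs β=11 → FL=S FR=W RL=W RR=S
t=10: phase=(13,6,8,10) vs β=11 → FL=W FR=S RL=S RR=S
t=13: phase=(0,9,11,13) vs β=11 → FL=S FR=S RL=W RR=W
t=15: phase=(2,11,13,15) vs β=11 → FL=S FR=W RL=W RR=W
t=23: phase=(10,3,5,7) vs β=11 → FL=S FR=S RL=S RR=S
t=26: phase=(13,6,8,10) vs β=11 → FL=W FR=S RL=S RR=S


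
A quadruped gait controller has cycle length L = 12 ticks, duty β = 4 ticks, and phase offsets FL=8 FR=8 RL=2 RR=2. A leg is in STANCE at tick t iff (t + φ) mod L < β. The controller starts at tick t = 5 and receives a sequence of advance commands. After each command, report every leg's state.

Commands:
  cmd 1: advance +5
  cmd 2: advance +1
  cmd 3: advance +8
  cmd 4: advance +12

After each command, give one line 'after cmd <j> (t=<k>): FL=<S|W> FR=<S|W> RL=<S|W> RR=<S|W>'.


after cmd 1 (t=10): FL=W FR=W RL=S RR=S
after cmd 2 (t=11): FL=W FR=W RL=S RR=S
after cmd 3 (t=19): FL=S FR=S RL=W RR=W
after cmd 4 (t=31): FL=S FR=S RL=W RR=W

start t=5: FL=S FR=S RL=W RR=W
cmd 1: advance +5 → t=10, phase=(6,6,0,0) → FL=W FR=W RL=S RR=S
cmd 2: advance +1 → t=11, phase=(7,7,1,1) → FL=W FR=W RL=S RR=S
cmd 3: advance +8 → t=19, phase=(3,3,9,9) → FL=S FR=S RL=W RR=W
cmd 4: advance +12 → t=31, phase=(3,3,9,9) → FL=S FR=S RL=W RR=W


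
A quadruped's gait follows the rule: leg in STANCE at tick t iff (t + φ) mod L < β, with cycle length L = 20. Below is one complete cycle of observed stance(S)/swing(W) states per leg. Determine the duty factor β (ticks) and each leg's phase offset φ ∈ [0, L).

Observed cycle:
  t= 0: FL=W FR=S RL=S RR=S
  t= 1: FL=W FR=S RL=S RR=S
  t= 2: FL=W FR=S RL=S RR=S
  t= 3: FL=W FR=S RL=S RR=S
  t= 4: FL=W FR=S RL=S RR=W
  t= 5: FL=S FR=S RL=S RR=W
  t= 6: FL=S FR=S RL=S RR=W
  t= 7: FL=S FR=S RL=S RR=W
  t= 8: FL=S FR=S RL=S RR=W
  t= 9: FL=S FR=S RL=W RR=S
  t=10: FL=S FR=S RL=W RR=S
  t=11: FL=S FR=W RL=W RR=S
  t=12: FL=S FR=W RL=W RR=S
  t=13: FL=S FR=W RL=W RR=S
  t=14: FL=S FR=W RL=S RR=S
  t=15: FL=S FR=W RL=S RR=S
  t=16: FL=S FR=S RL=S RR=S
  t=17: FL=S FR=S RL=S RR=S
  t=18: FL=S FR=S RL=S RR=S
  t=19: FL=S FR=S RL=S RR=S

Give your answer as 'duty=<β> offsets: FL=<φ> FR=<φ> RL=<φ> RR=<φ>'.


duty=15 offsets: FL=15 FR=4 RL=6 RR=11

duty β = stance ticks per leg = 15
FL: stance ticks = 15; W→S at t=5 → φ=15
FR: stance ticks = 15; W→S at t=16 → φ=4
RL: stance ticks = 15; W→S at t=14 → φ=6
RR: stance ticks = 15; W→S at t=9 → φ=11
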